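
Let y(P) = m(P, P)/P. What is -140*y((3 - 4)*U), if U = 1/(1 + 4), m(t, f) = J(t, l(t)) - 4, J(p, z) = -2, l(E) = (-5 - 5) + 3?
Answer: -4200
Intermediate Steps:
l(E) = -7 (l(E) = -10 + 3 = -7)
m(t, f) = -6 (m(t, f) = -2 - 4 = -6)
U = 1/5 ≈ 0.20000
y(P) = -6/P
-140*y((3 - 4)*U) = -(-840)/((3 - 4)*(1/5)) = -(-840)/((-1*1/5)) = -(-840)/(-1/5) = -(-840)*(-5) = -140*30 = -4200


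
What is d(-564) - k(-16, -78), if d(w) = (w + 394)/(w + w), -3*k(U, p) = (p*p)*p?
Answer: -89215691/564 ≈ -1.5818e+5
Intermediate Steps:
k(U, p) = -p³/3 (k(U, p) = -p*p*p/3 = -p²*p/3 = -p³/3)
d(w) = (394 + w)/(2*w) (d(w) = (394 + w)/((2*w)) = (394 + w)*(1/(2*w)) = (394 + w)/(2*w))
d(-564) - k(-16, -78) = (½)*(394 - 564)/(-564) - (-1)*(-78)³/3 = (½)*(-1/564)*(-170) - (-1)*(-474552)/3 = 85/564 - 1*158184 = 85/564 - 158184 = -89215691/564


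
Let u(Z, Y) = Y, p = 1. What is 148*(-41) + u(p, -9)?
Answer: -6077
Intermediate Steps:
148*(-41) + u(p, -9) = 148*(-41) - 9 = -6068 - 9 = -6077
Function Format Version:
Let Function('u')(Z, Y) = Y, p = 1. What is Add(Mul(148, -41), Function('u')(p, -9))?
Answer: -6077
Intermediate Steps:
Add(Mul(148, -41), Function('u')(p, -9)) = Add(Mul(148, -41), -9) = Add(-6068, -9) = -6077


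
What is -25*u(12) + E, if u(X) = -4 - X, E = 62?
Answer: 462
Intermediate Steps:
-25*u(12) + E = -25*(-4 - 1*12) + 62 = -25*(-4 - 12) + 62 = -25*(-16) + 62 = 400 + 62 = 462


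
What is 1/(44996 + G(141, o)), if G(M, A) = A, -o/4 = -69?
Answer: 1/45272 ≈ 2.2089e-5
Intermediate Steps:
o = 276 (o = -4*(-69) = 276)
1/(44996 + G(141, o)) = 1/(44996 + 276) = 1/45272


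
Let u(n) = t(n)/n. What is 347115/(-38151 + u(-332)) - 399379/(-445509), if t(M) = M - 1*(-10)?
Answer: -4628296983763/564273234729 ≈ -8.2022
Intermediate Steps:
t(M) = 10 + M (t(M) = M + 10 = 10 + M)
u(n) = (10 + n)/n
347115/(-38151 + u(-332)) - 399379/(-445509) = 347115/(-38151 + (10 - 332)/(-332)) - 399379/(-445509) = 347115/(-38151 - 1/332*(-322)) - 399379*(-1/445509) = 347115/(-38151 + 161/166) + 399379/445509 = 347115/(-6332905/166) + 399379/445509 = 347115*(-166/6332905) + 399379/445509 = -11524218/1266581 + 399379/445509 = -4628296983763/564273234729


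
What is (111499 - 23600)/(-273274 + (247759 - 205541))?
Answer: -12557/33008 ≈ -0.38042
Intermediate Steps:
(111499 - 23600)/(-273274 + (247759 - 205541)) = 87899/(-273274 + 42218) = 87899/(-231056) = 87899*(-1/231056) = -12557/33008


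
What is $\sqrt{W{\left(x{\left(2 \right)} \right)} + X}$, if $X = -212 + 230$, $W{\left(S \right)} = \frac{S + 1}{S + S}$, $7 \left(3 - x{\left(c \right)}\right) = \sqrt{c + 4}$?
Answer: $\frac{\sqrt{1568 - 74 \sqrt{6}}}{2 \sqrt{21 - \sqrt{6}}} \approx 4.323$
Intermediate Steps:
$x{\left(c \right)} = 3 - \frac{\sqrt{4 + c}}{7}$ ($x{\left(c \right)} = 3 - \frac{\sqrt{c + 4}}{7} = 3 - \frac{\sqrt{4 + c}}{7}$)
$W{\left(S \right)} = \frac{1 + S}{2 S}$
$X = 18$
$\sqrt{W{\left(x{\left(2 \right)} \right)} + X} = \sqrt{\frac{1 + \left(3 - \frac{\sqrt{4 + 2}}{7}\right)}{2 \left(3 - \frac{\sqrt{4 + 2}}{7}\right)} + 18} = \sqrt{\frac{1 + \left(3 - \frac{\sqrt{6}}{7}\right)}{2 \left(3 - \frac{\sqrt{6}}{7}\right)} + 18} = \sqrt{\frac{4 - \frac{\sqrt{6}}{7}}{2 \left(3 - \frac{\sqrt{6}}{7}\right)} + 18} = \sqrt{18 + \frac{4 - \frac{\sqrt{6}}{7}}{2 \left(3 - \frac{\sqrt{6}}{7}\right)}}$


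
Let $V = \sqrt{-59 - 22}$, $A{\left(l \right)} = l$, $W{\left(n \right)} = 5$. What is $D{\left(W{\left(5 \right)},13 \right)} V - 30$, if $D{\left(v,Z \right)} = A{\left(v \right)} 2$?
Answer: $-30 + 90 i \approx -30.0 + 90.0 i$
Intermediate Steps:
$V = 9 i$ ($V = \sqrt{-81} = 9 i \approx 9.0 i$)
$D{\left(v,Z \right)} = 2 v$ ($D{\left(v,Z \right)} = v 2 = 2 v$)
$D{\left(W{\left(5 \right)},13 \right)} V - 30 = 2 \cdot 5 \cdot 9 i - 30 = 10 \cdot 9 i - 30 = 90 i - 30 = -30 + 90 i$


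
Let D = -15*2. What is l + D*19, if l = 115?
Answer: -455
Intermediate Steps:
D = -30
l + D*19 = 115 - 30*19 = 115 - 570 = -455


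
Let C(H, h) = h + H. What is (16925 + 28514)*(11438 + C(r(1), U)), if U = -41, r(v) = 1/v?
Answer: 517913722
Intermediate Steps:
C(H, h) = H + h
(16925 + 28514)*(11438 + C(r(1), U)) = (16925 + 28514)*(11438 + (1/1 - 41)) = 45439*(11438 + (1 - 41)) = 45439*(11438 - 40) = 45439*11398 = 517913722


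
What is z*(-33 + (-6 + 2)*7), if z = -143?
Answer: 8723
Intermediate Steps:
z*(-33 + (-6 + 2)*7) = -143*(-33 + (-6 + 2)*7) = -143*(-33 - 4*7) = -143*(-33 - 28) = -143*(-61) = 8723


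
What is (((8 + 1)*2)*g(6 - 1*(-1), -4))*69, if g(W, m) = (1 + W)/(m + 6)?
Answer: 4968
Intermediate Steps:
g(W, m) = (1 + W)/(6 + m)
(((8 + 1)*2)*g(6 - 1*(-1), -4))*69 = (((8 + 1)*2)*((1 + (6 - 1*(-1)))/(6 - 4)))*69 = ((9*2)*((1 + (6 + 1))/2))*69 = (18*((1 + 7)/2))*69 = (18*((½)*8))*69 = (18*4)*69 = 72*69 = 4968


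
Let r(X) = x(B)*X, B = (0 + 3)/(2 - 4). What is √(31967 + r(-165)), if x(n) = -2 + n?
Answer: √130178/2 ≈ 180.40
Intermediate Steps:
B = -3/2 (B = 3/(-2) = 3*(-½) = -3/2 ≈ -1.5000)
r(X) = -7*X/2 (r(X) = (-2 - 3/2)*X = -7*X/2)
√(31967 + r(-165)) = √(31967 - 7/2*(-165)) = √(31967 + 1155/2) = √(65089/2) = √130178/2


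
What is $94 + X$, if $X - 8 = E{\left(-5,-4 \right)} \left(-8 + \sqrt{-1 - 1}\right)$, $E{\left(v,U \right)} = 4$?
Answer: $70 + 4 i \sqrt{2} \approx 70.0 + 5.6569 i$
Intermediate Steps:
$X = -24 + 4 i \sqrt{2}$ ($X = 8 + 4 \left(-8 + \sqrt{-1 - 1}\right) = 8 + 4 \left(-8 + \sqrt{-2}\right) = 8 + 4 \left(-8 + i \sqrt{2}\right) = 8 - \left(32 - 4 i \sqrt{2}\right) = -24 + 4 i \sqrt{2} \approx -24.0 + 5.6569 i$)
$94 + X = 94 - \left(24 - 4 i \sqrt{2}\right) = 70 + 4 i \sqrt{2}$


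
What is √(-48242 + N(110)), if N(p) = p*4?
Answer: I*√47802 ≈ 218.64*I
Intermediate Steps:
N(p) = 4*p
√(-48242 + N(110)) = √(-48242 + 4*110) = √(-48242 + 440) = √(-47802) = I*√47802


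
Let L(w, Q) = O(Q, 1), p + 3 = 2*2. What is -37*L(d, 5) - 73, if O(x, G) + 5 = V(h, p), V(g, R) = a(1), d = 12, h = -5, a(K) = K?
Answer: 75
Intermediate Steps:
p = 1 (p = -3 + 2*2 = -3 + 4 = 1)
V(g, R) = 1
O(x, G) = -4 (O(x, G) = -5 + 1 = -4)
L(w, Q) = -4
-37*L(d, 5) - 73 = -37*(-4) - 73 = 148 - 73 = 75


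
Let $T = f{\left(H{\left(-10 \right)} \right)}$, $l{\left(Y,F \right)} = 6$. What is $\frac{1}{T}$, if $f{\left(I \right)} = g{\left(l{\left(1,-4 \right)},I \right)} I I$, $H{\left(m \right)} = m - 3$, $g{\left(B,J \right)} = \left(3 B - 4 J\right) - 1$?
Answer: $\frac{1}{11661} \approx 8.5756 \cdot 10^{-5}$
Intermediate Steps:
$g{\left(B,J \right)} = -1 - 4 J + 3 B$ ($g{\left(B,J \right)} = \left(- 4 J + 3 B\right) - 1 = -1 - 4 J + 3 B$)
$H{\left(m \right)} = -3 + m$ ($H{\left(m \right)} = m - 3 = -3 + m$)
$f{\left(I \right)} = I^{2} \left(17 - 4 I\right)$ ($f{\left(I \right)} = \left(-1 - 4 I + 3 \cdot 6\right) I I = \left(-1 - 4 I + 18\right) I I = \left(17 - 4 I\right) I I = I \left(17 - 4 I\right) I = I^{2} \left(17 - 4 I\right)$)
$T = 11661$ ($T = \left(-3 - 10\right)^{2} \left(17 - 4 \left(-3 - 10\right)\right) = \left(-13\right)^{2} \left(17 - -52\right) = 169 \left(17 + 52\right) = 169 \cdot 69 = 11661$)
$\frac{1}{T} = \frac{1}{11661}$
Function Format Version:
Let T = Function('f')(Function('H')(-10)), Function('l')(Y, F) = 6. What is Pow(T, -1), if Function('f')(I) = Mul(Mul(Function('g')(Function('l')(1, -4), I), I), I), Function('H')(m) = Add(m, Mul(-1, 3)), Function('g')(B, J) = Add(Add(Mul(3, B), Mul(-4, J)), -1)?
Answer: Rational(1, 11661) ≈ 8.5756e-5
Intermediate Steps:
Function('g')(B, J) = Add(-1, Mul(-4, J), Mul(3, B)) (Function('g')(B, J) = Add(Add(Mul(-4, J), Mul(3, B)), -1) = Add(-1, Mul(-4, J), Mul(3, B)))
Function('H')(m) = Add(-3, m) (Function('H')(m) = Add(m, -3) = Add(-3, m))
Function('f')(I) = Mul(Pow(I, 2), Add(17, Mul(-4, I))) (Function('f')(I) = Mul(Mul(Add(-1, Mul(-4, I), Mul(3, 6)), I), I) = Mul(Mul(Add(-1, Mul(-4, I), 18), I), I) = Mul(Mul(Add(17, Mul(-4, I)), I), I) = Mul(Mul(I, Add(17, Mul(-4, I))), I) = Mul(Pow(I, 2), Add(17, Mul(-4, I))))
T = 11661 (T = Mul(Pow(Add(-3, -10), 2), Add(17, Mul(-4, Add(-3, -10)))) = Mul(Pow(-13, 2), Add(17, Mul(-4, -13))) = Mul(169, Add(17, 52)) = Mul(169, 69) = 11661)
Pow(T, -1) = Pow(11661, -1) = Rational(1, 11661)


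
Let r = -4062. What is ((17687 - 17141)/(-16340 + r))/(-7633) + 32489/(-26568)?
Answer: -2529723812873/2068696942344 ≈ -1.2229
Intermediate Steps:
((17687 - 17141)/(-16340 + r))/(-7633) + 32489/(-26568) = ((17687 - 17141)/(-16340 - 4062))/(-7633) + 32489/(-26568) = (546/(-20402))*(-1/7633) + 32489*(-1/26568) = (546*(-1/20402))*(-1/7633) - 32489/26568 = -273/10201*(-1/7633) - 32489/26568 = 273/77864233 - 32489/26568 = -2529723812873/2068696942344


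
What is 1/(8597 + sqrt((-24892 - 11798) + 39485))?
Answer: 8597/73905614 - sqrt(2795)/73905614 ≈ 0.00011561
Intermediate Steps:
1/(8597 + sqrt((-24892 - 11798) + 39485)) = 1/(8597 + sqrt(-36690 + 39485)) = 1/(8597 + sqrt(2795))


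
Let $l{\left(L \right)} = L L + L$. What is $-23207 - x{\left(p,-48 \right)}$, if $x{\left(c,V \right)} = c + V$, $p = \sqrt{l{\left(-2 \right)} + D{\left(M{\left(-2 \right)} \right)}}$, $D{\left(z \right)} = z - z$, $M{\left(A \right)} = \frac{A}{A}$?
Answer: $-23159 - \sqrt{2} \approx -23160.0$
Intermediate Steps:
$M{\left(A \right)} = 1$
$D{\left(z \right)} = 0$
$l{\left(L \right)} = L + L^{2}$ ($l{\left(L \right)} = L^{2} + L = L + L^{2}$)
$p = \sqrt{2}$ ($p = \sqrt{- 2 \left(1 - 2\right) + 0} = \sqrt{\left(-2\right) \left(-1\right) + 0} = \sqrt{2 + 0} = \sqrt{2} \approx 1.4142$)
$x{\left(c,V \right)} = V + c$
$-23207 - x{\left(p,-48 \right)} = -23207 - \left(-48 + \sqrt{2}\right) = -23207 + \left(48 - \sqrt{2}\right) = -23159 - \sqrt{2}$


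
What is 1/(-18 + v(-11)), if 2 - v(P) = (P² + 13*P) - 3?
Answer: ⅑ ≈ 0.11111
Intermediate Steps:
v(P) = 5 - P² - 13*P (v(P) = 2 - ((P² + 13*P) - 3) = 2 - (-3 + P² + 13*P) = 2 + (3 - P² - 13*P) = 5 - P² - 13*P)
1/(-18 + v(-11)) = 1/(-18 + (5 - 1*(-11)² - 13*(-11))) = 1/(-18 + (5 - 1*121 + 143)) = 1/(-18 + (5 - 121 + 143)) = 1/(-18 + 27) = 1/9 = ⅑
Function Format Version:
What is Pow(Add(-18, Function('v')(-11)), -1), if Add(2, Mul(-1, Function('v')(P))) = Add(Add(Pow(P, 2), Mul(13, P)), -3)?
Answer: Rational(1, 9) ≈ 0.11111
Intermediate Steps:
Function('v')(P) = Add(5, Mul(-1, Pow(P, 2)), Mul(-13, P)) (Function('v')(P) = Add(2, Mul(-1, Add(Add(Pow(P, 2), Mul(13, P)), -3))) = Add(2, Mul(-1, Add(-3, Pow(P, 2), Mul(13, P)))) = Add(2, Add(3, Mul(-1, Pow(P, 2)), Mul(-13, P))) = Add(5, Mul(-1, Pow(P, 2)), Mul(-13, P)))
Pow(Add(-18, Function('v')(-11)), -1) = Pow(Add(-18, Add(5, Mul(-1, Pow(-11, 2)), Mul(-13, -11))), -1) = Pow(Add(-18, Add(5, Mul(-1, 121), 143)), -1) = Pow(Add(-18, Add(5, -121, 143)), -1) = Pow(Add(-18, 27), -1) = Pow(9, -1) = Rational(1, 9)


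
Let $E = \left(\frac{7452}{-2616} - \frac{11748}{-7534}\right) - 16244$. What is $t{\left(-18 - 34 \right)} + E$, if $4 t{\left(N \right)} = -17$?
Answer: $- \frac{26688438329}{1642412} \approx -16250.0$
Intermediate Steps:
$t{\left(N \right)} = - \frac{17}{4}$ ($t{\left(N \right)} = \frac{1}{4} \left(-17\right) = - \frac{17}{4}$)
$E = - \frac{13340729039}{821206}$ ($E = \left(7452 \left(- \frac{1}{2616}\right) - - \frac{5874}{3767}\right) - 16244 = \left(- \frac{621}{218} + \frac{5874}{3767}\right) - 16244 = - \frac{1058775}{821206} - 16244 = - \frac{13340729039}{821206} \approx -16245.0$)
$t{\left(-18 - 34 \right)} + E = - \frac{17}{4} - \frac{13340729039}{821206} = - \frac{26688438329}{1642412}$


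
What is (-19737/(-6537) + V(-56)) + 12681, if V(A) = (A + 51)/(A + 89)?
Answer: 912058879/71907 ≈ 12684.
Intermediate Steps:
V(A) = (51 + A)/(89 + A)
(-19737/(-6537) + V(-56)) + 12681 = (-19737/(-6537) + (51 - 56)/(89 - 56)) + 12681 = (-19737*(-1/6537) - 5/33) + 12681 = (6579/2179 + (1/33)*(-5)) + 12681 = (6579/2179 - 5/33) + 12681 = 206212/71907 + 12681 = 912058879/71907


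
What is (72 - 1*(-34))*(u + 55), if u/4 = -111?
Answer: -41234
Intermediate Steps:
u = -444 (u = 4*(-111) = -444)
(72 - 1*(-34))*(u + 55) = (72 - 1*(-34))*(-444 + 55) = (72 + 34)*(-389) = 106*(-389) = -41234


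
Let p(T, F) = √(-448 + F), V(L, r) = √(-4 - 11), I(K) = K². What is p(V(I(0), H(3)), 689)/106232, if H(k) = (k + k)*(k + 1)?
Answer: √241/106232 ≈ 0.00014613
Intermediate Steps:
H(k) = 2*k*(1 + k) (H(k) = (2*k)*(1 + k) = 2*k*(1 + k))
V(L, r) = I*√15 (V(L, r) = √(-15) = I*√15)
p(V(I(0), H(3)), 689)/106232 = √(-448 + 689)/106232 = √241*(1/106232) = √241/106232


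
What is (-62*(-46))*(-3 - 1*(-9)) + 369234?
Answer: 386346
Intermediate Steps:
(-62*(-46))*(-3 - 1*(-9)) + 369234 = 2852*(-3 + 9) + 369234 = 2852*6 + 369234 = 17112 + 369234 = 386346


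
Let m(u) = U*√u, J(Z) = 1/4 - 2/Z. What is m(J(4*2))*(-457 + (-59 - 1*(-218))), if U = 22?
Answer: 0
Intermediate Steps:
J(Z) = ¼ - 2/Z (J(Z) = 1*(¼) - 2/Z = ¼ - 2/Z)
m(u) = 22*√u
m(J(4*2))*(-457 + (-59 - 1*(-218))) = (22*√((-8 + 4*2)/(4*((4*2)))))*(-457 + (-59 - 1*(-218))) = (22*√((¼)*(-8 + 8)/8))*(-457 + (-59 + 218)) = (22*√((¼)*(⅛)*0))*(-457 + 159) = (22*√0)*(-298) = (22*0)*(-298) = 0*(-298) = 0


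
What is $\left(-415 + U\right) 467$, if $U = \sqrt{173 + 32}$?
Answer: $-193805 + 467 \sqrt{205} \approx -1.8712 \cdot 10^{5}$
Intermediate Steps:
$U = \sqrt{205} \approx 14.318$
$\left(-415 + U\right) 467 = \left(-415 + \sqrt{205}\right) 467 = -193805 + 467 \sqrt{205}$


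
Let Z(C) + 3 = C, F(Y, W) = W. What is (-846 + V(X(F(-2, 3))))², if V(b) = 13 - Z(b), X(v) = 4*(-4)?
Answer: 662596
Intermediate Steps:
Z(C) = -3 + C
X(v) = -16
V(b) = 16 - b (V(b) = 13 - (-3 + b) = 13 + (3 - b) = 16 - b)
(-846 + V(X(F(-2, 3))))² = (-846 + (16 - 1*(-16)))² = (-846 + (16 + 16))² = (-846 + 32)² = (-814)² = 662596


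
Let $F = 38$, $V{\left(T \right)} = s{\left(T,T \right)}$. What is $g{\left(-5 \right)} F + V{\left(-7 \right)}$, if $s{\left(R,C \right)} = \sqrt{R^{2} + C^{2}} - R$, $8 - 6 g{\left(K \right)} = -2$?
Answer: $\frac{211}{3} + 7 \sqrt{2} \approx 80.233$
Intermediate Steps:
$g{\left(K \right)} = \frac{5}{3}$ ($g{\left(K \right)} = \frac{4}{3} - - \frac{1}{3} = \frac{4}{3} + \frac{1}{3} = \frac{5}{3}$)
$s{\left(R,C \right)} = \sqrt{C^{2} + R^{2}} - R$
$V{\left(T \right)} = - T + \sqrt{2} \sqrt{T^{2}}$ ($V{\left(T \right)} = \sqrt{T^{2} + T^{2}} - T = \sqrt{2 T^{2}} - T = \sqrt{2} \sqrt{T^{2}} - T = - T + \sqrt{2} \sqrt{T^{2}}$)
$g{\left(-5 \right)} F + V{\left(-7 \right)} = \frac{5}{3} \cdot 38 - \left(-7 - \sqrt{2} \sqrt{\left(-7\right)^{2}}\right) = \frac{190}{3} + \left(7 + \sqrt{2} \sqrt{49}\right) = \frac{190}{3} + \left(7 + \sqrt{2} \cdot 7\right) = \frac{190}{3} + \left(7 + 7 \sqrt{2}\right) = \frac{211}{3} + 7 \sqrt{2}$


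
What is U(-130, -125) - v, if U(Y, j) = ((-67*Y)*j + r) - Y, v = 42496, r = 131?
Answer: -1130985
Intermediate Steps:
U(Y, j) = 131 - Y - 67*Y*j (U(Y, j) = ((-67*Y)*j + 131) - Y = (-67*Y*j + 131) - Y = (131 - 67*Y*j) - Y = 131 - Y - 67*Y*j)
U(-130, -125) - v = (131 - 1*(-130) - 67*(-130)*(-125)) - 1*42496 = (131 + 130 - 1088750) - 42496 = -1088489 - 42496 = -1130985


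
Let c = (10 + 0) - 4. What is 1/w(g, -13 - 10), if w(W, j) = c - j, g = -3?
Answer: 1/29 ≈ 0.034483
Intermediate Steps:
c = 6 (c = 10 - 4 = 6)
w(W, j) = 6 - j
1/w(g, -13 - 10) = 1/(6 - (-13 - 10)) = 1/(6 - 1*(-23)) = 1/(6 + 23) = 1/29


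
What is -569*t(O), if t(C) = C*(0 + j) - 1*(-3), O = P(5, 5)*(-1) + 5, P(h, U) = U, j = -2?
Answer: -1707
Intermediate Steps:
O = 0 (O = 5*(-1) + 5 = -5 + 5 = 0)
t(C) = 3 - 2*C (t(C) = C*(0 - 2) - 1*(-3) = C*(-2) + 3 = -2*C + 3 = 3 - 2*C)
-569*t(O) = -569*(3 - 2*0) = -569*(3 + 0) = -569*3 = -1707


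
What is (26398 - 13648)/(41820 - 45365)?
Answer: -2550/709 ≈ -3.5966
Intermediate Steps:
(26398 - 13648)/(41820 - 45365) = 12750/(-3545) = 12750*(-1/3545) = -2550/709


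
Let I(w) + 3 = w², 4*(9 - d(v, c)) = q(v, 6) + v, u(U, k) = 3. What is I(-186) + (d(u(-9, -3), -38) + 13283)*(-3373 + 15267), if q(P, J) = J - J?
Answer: 316241441/2 ≈ 1.5812e+8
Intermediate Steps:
q(P, J) = 0
d(v, c) = 9 - v/4 (d(v, c) = 9 - (0 + v)/4 = 9 - v/4)
I(w) = -3 + w²
I(-186) + (d(u(-9, -3), -38) + 13283)*(-3373 + 15267) = (-3 + (-186)²) + ((9 - ¼*3) + 13283)*(-3373 + 15267) = (-3 + 34596) + ((9 - ¾) + 13283)*11894 = 34593 + (33/4 + 13283)*11894 = 34593 + (53165/4)*11894 = 34593 + 316172255/2 = 316241441/2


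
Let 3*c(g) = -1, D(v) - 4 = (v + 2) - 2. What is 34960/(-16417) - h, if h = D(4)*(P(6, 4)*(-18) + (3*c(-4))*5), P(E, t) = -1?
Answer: -1742328/16417 ≈ -106.13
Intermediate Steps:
D(v) = 4 + v (D(v) = 4 + ((v + 2) - 2) = 4 + ((2 + v) - 2) = 4 + v)
c(g) = -1/3 (c(g) = (1/3)*(-1) = -1/3)
h = 104 (h = (4 + 4)*(-1*(-18) + (3*(-1/3))*5) = 8*(18 - 1*5) = 8*(18 - 5) = 8*13 = 104)
34960/(-16417) - h = 34960/(-16417) - 1*104 = 34960*(-1/16417) - 104 = -34960/16417 - 104 = -1742328/16417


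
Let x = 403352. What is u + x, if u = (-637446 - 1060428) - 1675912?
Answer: -2970434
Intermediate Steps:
u = -3373786 (u = -1697874 - 1675912 = -3373786)
u + x = -3373786 + 403352 = -2970434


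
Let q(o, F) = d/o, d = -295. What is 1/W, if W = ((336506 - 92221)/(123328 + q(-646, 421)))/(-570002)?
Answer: -22706081825183/78904055 ≈ -2.8777e+5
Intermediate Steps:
q(o, F) = -295/o
W = -78904055/22706081825183 (W = ((336506 - 92221)/(123328 - 295/(-646)))/(-570002) = (244285/(123328 - 295*(-1/646)))*(-1/570002) = (244285/(123328 + 295/646))*(-1/570002) = (244285/(79670183/646))*(-1/570002) = (244285*(646/79670183))*(-1/570002) = (157808110/79670183)*(-1/570002) = -78904055/22706081825183 ≈ -3.4750e-6)
1/W = 1/(-78904055/22706081825183) = -22706081825183/78904055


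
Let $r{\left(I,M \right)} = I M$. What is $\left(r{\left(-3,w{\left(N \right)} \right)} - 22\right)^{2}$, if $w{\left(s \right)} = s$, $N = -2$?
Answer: $256$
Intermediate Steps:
$\left(r{\left(-3,w{\left(N \right)} \right)} - 22\right)^{2} = \left(\left(-3\right) \left(-2\right) - 22\right)^{2} = \left(6 - 22\right)^{2} = \left(-16\right)^{2} = 256$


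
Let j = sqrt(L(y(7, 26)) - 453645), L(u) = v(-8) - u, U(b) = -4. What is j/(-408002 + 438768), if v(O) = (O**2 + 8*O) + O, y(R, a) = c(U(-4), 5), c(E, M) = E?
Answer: I*sqrt(453649)/30766 ≈ 0.021892*I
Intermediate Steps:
y(R, a) = -4
v(O) = O**2 + 9*O
L(u) = -8 - u (L(u) = -8*(9 - 8) - u = -8*1 - u = -8 - u)
j = I*sqrt(453649) (j = sqrt((-8 - 1*(-4)) - 453645) = sqrt((-8 + 4) - 453645) = sqrt(-4 - 453645) = sqrt(-453649) = I*sqrt(453649) ≈ 673.54*I)
j/(-408002 + 438768) = (I*sqrt(453649))/(-408002 + 438768) = (I*sqrt(453649))/30766 = (I*sqrt(453649))*(1/30766) = I*sqrt(453649)/30766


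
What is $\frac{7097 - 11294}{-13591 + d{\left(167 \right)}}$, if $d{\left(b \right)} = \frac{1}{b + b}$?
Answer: $\frac{467266}{1513131} \approx 0.30881$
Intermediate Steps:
$d{\left(b \right)} = \frac{1}{2 b}$
$\frac{7097 - 11294}{-13591 + d{\left(167 \right)}} = \frac{7097 - 11294}{-13591 + \frac{1}{2 \cdot 167}} = - \frac{4197}{-13591 + \frac{1}{2} \cdot \frac{1}{167}} = - \frac{4197}{-13591 + \frac{1}{334}} = - \frac{4197}{- \frac{4539393}{334}} = \left(-4197\right) \left(- \frac{334}{4539393}\right) = \frac{467266}{1513131}$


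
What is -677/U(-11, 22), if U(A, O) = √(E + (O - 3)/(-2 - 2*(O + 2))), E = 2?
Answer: -3385*√2/9 ≈ -531.90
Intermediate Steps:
U(A, O) = √(2 + (-3 + O)/(-6 - 2*O)) (U(A, O) = √(2 + (O - 3)/(-2 - 2*(O + 2))) = √(2 + (-3 + O)/(-2 - 2*(2 + O))) = √(2 + (-3 + O)/(-2 + (-4 - 2*O))) = √(2 + (-3 + O)/(-6 - 2*O)))
-677/U(-11, 22) = -677*√6*√(3 + 22)/(3*√(5 + 22)) = -677*5*√2/9 = -3385*√2/9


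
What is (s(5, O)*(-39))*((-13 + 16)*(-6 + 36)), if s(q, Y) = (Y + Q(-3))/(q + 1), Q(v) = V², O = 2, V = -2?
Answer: -3510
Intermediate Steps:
Q(v) = 4 (Q(v) = (-2)² = 4)
s(q, Y) = (4 + Y)/(1 + q) (s(q, Y) = (Y + 4)/(q + 1) = (4 + Y)/(1 + q))
(s(5, O)*(-39))*((-13 + 16)*(-6 + 36)) = (((4 + 2)/(1 + 5))*(-39))*((-13 + 16)*(-6 + 36)) = ((6/6)*(-39))*(3*30) = (((⅙)*6)*(-39))*90 = (1*(-39))*90 = -39*90 = -3510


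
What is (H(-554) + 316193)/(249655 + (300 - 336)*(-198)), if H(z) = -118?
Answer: 316075/256783 ≈ 1.2309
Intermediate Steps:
(H(-554) + 316193)/(249655 + (300 - 336)*(-198)) = (-118 + 316193)/(249655 + (300 - 336)*(-198)) = 316075/(249655 - 36*(-198)) = 316075/(249655 + 7128) = 316075/256783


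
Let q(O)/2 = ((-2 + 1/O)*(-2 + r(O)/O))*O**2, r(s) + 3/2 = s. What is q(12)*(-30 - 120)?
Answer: -93150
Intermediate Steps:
r(s) = -3/2 + s
q(O) = 2*O**2*(-2 + 1/O)*(-2 + (-3/2 + O)/O) (q(O) = 2*(((-2 + 1/O)*(-2 + (-3/2 + O)/O))*O**2) = 2*(O**2*(-2 + 1/O)*(-2 + (-3/2 + O)/O)) = 2*O**2*(-2 + 1/O)*(-2 + (-3/2 + O)/O))
q(12)*(-30 - 120) = (-3 + 4*12 + 4*12**2)*(-30 - 120) = (-3 + 48 + 4*144)*(-150) = (-3 + 48 + 576)*(-150) = 621*(-150) = -93150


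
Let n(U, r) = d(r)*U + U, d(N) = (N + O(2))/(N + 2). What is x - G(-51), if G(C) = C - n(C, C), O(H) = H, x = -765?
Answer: -816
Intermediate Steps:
d(N) = 1 (d(N) = (N + 2)/(N + 2) = (2 + N)/(2 + N) = 1)
n(U, r) = 2*U (n(U, r) = 1*U + U = U + U = 2*U)
G(C) = -C (G(C) = C - 2*C = -C)
x - G(-51) = -765 - (-1)*(-51) = -765 - 1*51 = -765 - 51 = -816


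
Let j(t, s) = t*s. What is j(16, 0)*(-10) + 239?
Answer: 239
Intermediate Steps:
j(t, s) = s*t
j(16, 0)*(-10) + 239 = (0*16)*(-10) + 239 = 0*(-10) + 239 = 0 + 239 = 239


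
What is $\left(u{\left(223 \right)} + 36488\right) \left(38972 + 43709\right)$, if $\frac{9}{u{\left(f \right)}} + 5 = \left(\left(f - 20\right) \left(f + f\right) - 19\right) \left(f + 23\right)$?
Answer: $\frac{67178536274555561}{22267669} \approx 3.0169 \cdot 10^{9}$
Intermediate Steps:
$u{\left(f \right)} = \frac{9}{-5 + \left(-19 + 2 f \left(-20 + f\right)\right) \left(23 + f\right)}$ ($u{\left(f \right)} = \frac{9}{-5 + \left(\left(f - 20\right) \left(f + f\right) - 19\right) \left(f + 23\right)} = \frac{9}{-5 + \left(\left(-20 + f\right) 2 f - 19\right) \left(23 + f\right)} = \frac{9}{-5 + \left(2 f \left(-20 + f\right) - 19\right) \left(23 + f\right)} = \frac{9}{-5 + \left(-19 + 2 f \left(-20 + f\right)\right) \left(23 + f\right)}$)
$\left(u{\left(223 \right)} + 36488\right) \left(38972 + 43709\right) = \left(\frac{9}{-442 - 209397 + 2 \cdot 223^{3} + 6 \cdot 223^{2}} + 36488\right) \left(38972 + 43709\right) = \left(\frac{9}{-442 - 209397 + 2 \cdot 11089567 + 6 \cdot 49729} + 36488\right) 82681 = \left(\frac{9}{-442 - 209397 + 22179134 + 298374} + 36488\right) 82681 = \left(\frac{9}{22267669} + 36488\right) 82681 = \frac{812502706481}{22267669} \cdot 82681 = \frac{67178536274555561}{22267669}$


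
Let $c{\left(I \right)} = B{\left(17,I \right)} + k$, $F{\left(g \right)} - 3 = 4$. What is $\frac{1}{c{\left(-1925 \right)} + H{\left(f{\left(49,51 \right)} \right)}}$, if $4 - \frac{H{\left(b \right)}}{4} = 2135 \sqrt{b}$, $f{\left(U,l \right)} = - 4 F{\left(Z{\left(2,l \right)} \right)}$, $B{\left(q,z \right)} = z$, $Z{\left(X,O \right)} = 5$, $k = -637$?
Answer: $\frac{i}{2 \left(- 1273 i + 8540 \sqrt{7}\right)} \approx -1.2428 \cdot 10^{-6} + 2.2059 \cdot 10^{-5} i$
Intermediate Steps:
$F{\left(g \right)} = 7$ ($F{\left(g \right)} = 3 + 4 = 7$)
$c{\left(I \right)} = -637 + I$ ($c{\left(I \right)} = I - 637 = -637 + I$)
$f{\left(U,l \right)} = -28$ ($f{\left(U,l \right)} = \left(-4\right) 7 = -28$)
$H{\left(b \right)} = 16 - 8540 \sqrt{b}$ ($H{\left(b \right)} = 16 - 4 \cdot 2135 \sqrt{b} = 16 - 8540 \sqrt{b}$)
$\frac{1}{c{\left(-1925 \right)} + H{\left(f{\left(49,51 \right)} \right)}} = \frac{1}{\left(-637 - 1925\right) + \left(16 - 8540 \sqrt{-28}\right)} = \frac{1}{-2562 + \left(16 - 8540 \cdot 2 i \sqrt{7}\right)} = \frac{1}{-2562 + \left(16 - 17080 i \sqrt{7}\right)} = \frac{1}{-2546 - 17080 i \sqrt{7}}$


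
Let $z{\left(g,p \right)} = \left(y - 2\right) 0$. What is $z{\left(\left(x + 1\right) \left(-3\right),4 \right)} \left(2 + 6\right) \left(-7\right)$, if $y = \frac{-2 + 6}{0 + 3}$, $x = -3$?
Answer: $0$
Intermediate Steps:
$y = \frac{4}{3} \approx 1.3333$
$z{\left(g,p \right)} = 0$ ($z{\left(g,p \right)} = \left(\frac{4}{3} - 2\right) 0 = \left(- \frac{2}{3}\right) 0 = 0$)
$z{\left(\left(x + 1\right) \left(-3\right),4 \right)} \left(2 + 6\right) \left(-7\right) = 0 \left(2 + 6\right) \left(-7\right) = 0 \cdot 8 \left(-7\right) = 0 \left(-7\right) = 0$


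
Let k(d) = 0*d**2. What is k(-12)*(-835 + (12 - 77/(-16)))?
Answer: 0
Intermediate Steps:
k(d) = 0
k(-12)*(-835 + (12 - 77/(-16))) = 0*(-835 + (12 - 77/(-16))) = 0*(-835 + (12 - 77*(-1)/16)) = 0*(-835 + (12 - 11*(-7/16))) = 0*(-835 + (12 + 77/16)) = 0*(-835 + 269/16) = 0*(-13091/16) = 0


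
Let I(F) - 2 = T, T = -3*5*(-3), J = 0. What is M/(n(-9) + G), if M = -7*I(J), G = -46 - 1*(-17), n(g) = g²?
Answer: -329/52 ≈ -6.3269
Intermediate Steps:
T = 45 (T = -15*(-3) = 45)
I(F) = 47 (I(F) = 2 + 45 = 47)
G = -29 (G = -46 + 17 = -29)
M = -329 (M = -7*47 = -329)
M/(n(-9) + G) = -329/((-9)² - 29) = -329/(81 - 29) = -329/52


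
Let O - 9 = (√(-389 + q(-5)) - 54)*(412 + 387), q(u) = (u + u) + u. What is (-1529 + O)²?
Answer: 1737137552 - 142752536*I*√101 ≈ 1.7371e+9 - 1.4346e+9*I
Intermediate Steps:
q(u) = 3*u (q(u) = 2*u + u = 3*u)
O = -43137 + 1598*I*√101 (O = 9 + (√(-389 + 3*(-5)) - 54)*(412 + 387) = 9 + (√(-389 - 15) - 54)*799 = 9 + (√(-404) - 54)*799 = 9 + (2*I*√101 - 54)*799 = 9 + (-54 + 2*I*√101)*799 = 9 + (-43146 + 1598*I*√101) = -43137 + 1598*I*√101 ≈ -43137.0 + 16060.0*I)
(-1529 + O)² = (-1529 + (-43137 + 1598*I*√101))² = (-44666 + 1598*I*√101)²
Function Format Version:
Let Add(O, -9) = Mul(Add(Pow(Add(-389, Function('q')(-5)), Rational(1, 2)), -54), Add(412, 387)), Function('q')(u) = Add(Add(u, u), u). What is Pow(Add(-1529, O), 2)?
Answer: Add(1737137552, Mul(-142752536, I, Pow(101, Rational(1, 2)))) ≈ Add(1.7371e+9, Mul(-1.4346e+9, I))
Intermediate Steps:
Function('q')(u) = Mul(3, u) (Function('q')(u) = Add(Mul(2, u), u) = Mul(3, u))
O = Add(-43137, Mul(1598, I, Pow(101, Rational(1, 2)))) (O = Add(9, Mul(Add(Pow(Add(-389, Mul(3, -5)), Rational(1, 2)), -54), Add(412, 387))) = Add(9, Mul(Add(Pow(Add(-389, -15), Rational(1, 2)), -54), 799)) = Add(9, Mul(Add(Pow(-404, Rational(1, 2)), -54), 799)) = Add(9, Mul(Add(Mul(2, I, Pow(101, Rational(1, 2))), -54), 799)) = Add(9, Mul(Add(-54, Mul(2, I, Pow(101, Rational(1, 2)))), 799)) = Add(9, Add(-43146, Mul(1598, I, Pow(101, Rational(1, 2))))) = Add(-43137, Mul(1598, I, Pow(101, Rational(1, 2)))) ≈ Add(-43137., Mul(16060., I)))
Pow(Add(-1529, O), 2) = Pow(Add(-1529, Add(-43137, Mul(1598, I, Pow(101, Rational(1, 2))))), 2) = Pow(Add(-44666, Mul(1598, I, Pow(101, Rational(1, 2)))), 2)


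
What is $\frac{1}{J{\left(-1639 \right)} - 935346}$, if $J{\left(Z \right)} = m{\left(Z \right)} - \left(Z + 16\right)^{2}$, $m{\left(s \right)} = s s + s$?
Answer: $- \frac{1}{884793} \approx -1.1302 \cdot 10^{-6}$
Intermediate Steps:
$m{\left(s \right)} = s + s^{2}$ ($m{\left(s \right)} = s^{2} + s = s + s^{2}$)
$J{\left(Z \right)} = - \left(16 + Z\right)^{2} + Z \left(1 + Z\right)$ ($J{\left(Z \right)} = Z \left(1 + Z\right) - \left(Z + 16\right)^{2} = Z \left(1 + Z\right) - \left(16 + Z\right)^{2} = - \left(16 + Z\right)^{2} + Z \left(1 + Z\right)$)
$\frac{1}{J{\left(-1639 \right)} - 935346} = \frac{1}{\left(-256 - -50809\right) - 935346} = \frac{1}{\left(-256 + 50809\right) - 935346} = \frac{1}{50553 - 935346} = \frac{1}{-884793} = - \frac{1}{884793}$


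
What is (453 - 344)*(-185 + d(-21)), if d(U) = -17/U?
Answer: -421612/21 ≈ -20077.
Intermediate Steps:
(453 - 344)*(-185 + d(-21)) = (453 - 344)*(-185 - 17/(-21)) = 109*(-185 - 17*(-1/21)) = 109*(-185 + 17/21) = 109*(-3868/21) = -421612/21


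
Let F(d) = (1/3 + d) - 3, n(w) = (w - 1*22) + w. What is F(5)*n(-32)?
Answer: -602/3 ≈ -200.67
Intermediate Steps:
n(w) = -22 + 2*w (n(w) = (w - 22) + w = (-22 + w) + w = -22 + 2*w)
F(d) = -8/3 + d (F(d) = (1/3 + d) - 3 = -8/3 + d)
F(5)*n(-32) = (-8/3 + 5)*(-22 + 2*(-32)) = 7*(-22 - 64)/3 = (7/3)*(-86) = -602/3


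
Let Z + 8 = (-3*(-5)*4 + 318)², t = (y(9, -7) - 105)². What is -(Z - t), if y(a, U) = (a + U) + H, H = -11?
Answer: -129880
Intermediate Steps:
y(a, U) = -11 + U + a (y(a, U) = (a + U) - 11 = (U + a) - 11 = -11 + U + a)
t = 12996 (t = ((-11 - 7 + 9) - 105)² = (-9 - 105)² = (-114)² = 12996)
Z = 142876 (Z = -8 + (-3*(-5)*4 + 318)² = -8 + (15*4 + 318)² = -8 + (60 + 318)² = -8 + 378² = -8 + 142884 = 142876)
-(Z - t) = -(142876 - 1*12996) = -(142876 - 12996) = -1*129880 = -129880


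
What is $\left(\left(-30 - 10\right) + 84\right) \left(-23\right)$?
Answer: $-1012$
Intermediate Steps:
$\left(\left(-30 - 10\right) + 84\right) \left(-23\right) = \left(-40 + 84\right) \left(-23\right) = 44 \left(-23\right) = -1012$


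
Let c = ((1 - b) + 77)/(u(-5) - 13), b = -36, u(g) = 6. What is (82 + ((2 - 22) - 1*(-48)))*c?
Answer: -12540/7 ≈ -1791.4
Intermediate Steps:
c = -114/7 (c = ((1 - 1*(-36)) + 77)/(6 - 13) = ((1 + 36) + 77)/(-7) = (37 + 77)*(-⅐) = 114*(-⅐) = -114/7 ≈ -16.286)
(82 + ((2 - 22) - 1*(-48)))*c = (82 + ((2 - 22) - 1*(-48)))*(-114/7) = (82 + (-20 + 48))*(-114/7) = (82 + 28)*(-114/7) = 110*(-114/7) = -12540/7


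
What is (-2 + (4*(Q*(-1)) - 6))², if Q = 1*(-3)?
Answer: 16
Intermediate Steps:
Q = -3
(-2 + (4*(Q*(-1)) - 6))² = (-2 + (4*(-3*(-1)) - 6))² = (-2 + (4*3 - 6))² = (-2 + (12 - 6))² = (-2 + 6)² = 4² = 16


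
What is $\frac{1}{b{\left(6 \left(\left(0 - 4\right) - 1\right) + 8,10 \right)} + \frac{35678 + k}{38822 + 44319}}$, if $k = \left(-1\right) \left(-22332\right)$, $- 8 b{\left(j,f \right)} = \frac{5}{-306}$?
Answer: $\frac{203529168}{142424185} \approx 1.429$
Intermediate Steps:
$b{\left(j,f \right)} = \frac{5}{2448}$ ($b{\left(j,f \right)} = - \frac{5 \frac{1}{-306}}{8} = - \frac{5 \left(- \frac{1}{306}\right)}{8} = \left(- \frac{1}{8}\right) \left(- \frac{5}{306}\right) = \frac{5}{2448}$)
$k = 22332$
$\frac{1}{b{\left(6 \left(\left(0 - 4\right) - 1\right) + 8,10 \right)} + \frac{35678 + k}{38822 + 44319}} = \frac{1}{\frac{5}{2448} + \frac{35678 + 22332}{38822 + 44319}} = \frac{1}{\frac{5}{2448} + \frac{58010}{83141}} = \frac{1}{\frac{142424185}{203529168}} = \frac{203529168}{142424185}$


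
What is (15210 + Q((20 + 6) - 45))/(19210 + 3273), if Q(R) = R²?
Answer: 15571/22483 ≈ 0.69257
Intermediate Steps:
(15210 + Q((20 + 6) - 45))/(19210 + 3273) = (15210 + ((20 + 6) - 45)²)/(19210 + 3273) = (15210 + (26 - 45)²)/22483 = (15210 + (-19)²)*(1/22483) = (15210 + 361)*(1/22483) = 15571*(1/22483) = 15571/22483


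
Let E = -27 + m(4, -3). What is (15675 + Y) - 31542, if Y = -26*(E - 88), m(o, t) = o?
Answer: -12981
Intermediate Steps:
E = -23 (E = -27 + 4 = -23)
Y = 2886 (Y = -26*(-23 - 88) = -26*(-111) = 2886)
(15675 + Y) - 31542 = (15675 + 2886) - 31542 = 18561 - 31542 = -12981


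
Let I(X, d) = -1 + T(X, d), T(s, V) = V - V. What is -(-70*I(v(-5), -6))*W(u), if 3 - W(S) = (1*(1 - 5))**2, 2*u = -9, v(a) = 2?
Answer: 910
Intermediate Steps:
u = -9/2 (u = (1/2)*(-9) = -9/2 ≈ -4.5000)
T(s, V) = 0
W(S) = -13 (W(S) = 3 - (1*(1 - 5))**2 = 3 - (1*(-4))**2 = 3 - 1*(-4)**2 = 3 - 1*16 = 3 - 16 = -13)
I(X, d) = -1 (I(X, d) = -1 + 0 = -1)
-(-70*I(v(-5), -6))*W(u) = -(-70*(-1))*(-13) = -70*(-13) = -1*(-910) = 910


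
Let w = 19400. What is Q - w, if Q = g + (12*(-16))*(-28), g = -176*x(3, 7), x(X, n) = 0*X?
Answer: -14024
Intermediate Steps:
x(X, n) = 0
g = 0 (g = -176*0 = 0)
Q = 5376 (Q = 0 + (12*(-16))*(-28) = 0 - 192*(-28) = 0 + 5376 = 5376)
Q - w = 5376 - 1*19400 = 5376 - 19400 = -14024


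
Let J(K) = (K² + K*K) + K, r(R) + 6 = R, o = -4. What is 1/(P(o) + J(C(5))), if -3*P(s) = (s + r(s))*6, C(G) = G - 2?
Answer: 1/49 ≈ 0.020408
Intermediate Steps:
r(R) = -6 + R
C(G) = -2 + G
J(K) = K + 2*K² (J(K) = (K² + K²) + K = 2*K² + K = K + 2*K²)
P(s) = 12 - 4*s (P(s) = -(s + (-6 + s))*6/3 = -(-6 + 2*s)*6/3 = -(-36 + 12*s)/3 = 12 - 4*s)
1/(P(o) + J(C(5))) = 1/((12 - 4*(-4)) + (-2 + 5)*(1 + 2*(-2 + 5))) = 1/((12 + 16) + 3*(1 + 2*3)) = 1/(28 + 3*(1 + 6)) = 1/(28 + 3*7) = 1/(28 + 21) = 1/49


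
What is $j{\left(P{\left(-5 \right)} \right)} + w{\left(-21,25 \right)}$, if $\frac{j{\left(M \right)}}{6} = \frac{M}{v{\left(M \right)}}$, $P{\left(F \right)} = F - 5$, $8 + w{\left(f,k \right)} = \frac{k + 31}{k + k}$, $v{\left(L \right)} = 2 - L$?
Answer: $- \frac{297}{25} \approx -11.88$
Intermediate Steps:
$w{\left(f,k \right)} = -8 + \frac{31 + k}{2 k}$ ($w{\left(f,k \right)} = -8 + \frac{k + 31}{k + k} = -8 + \frac{31 + k}{2 k}$)
$P{\left(F \right)} = -5 + F$
$j{\left(M \right)} = \frac{6 M}{2 - M}$ ($j{\left(M \right)} = 6 \frac{M}{2 - M} = \frac{6 M}{2 - M}$)
$j{\left(P{\left(-5 \right)} \right)} + w{\left(-21,25 \right)} = - \frac{6 \left(-5 - 5\right)}{-2 - 10} + \frac{31 - 375}{2 \cdot 25} = \left(-6\right) \left(-10\right) \frac{1}{-2 - 10} + \frac{1}{2} \cdot \frac{1}{25} \left(31 - 375\right) = \left(-6\right) \left(-10\right) \frac{1}{-12} + \frac{1}{2} \cdot \frac{1}{25} \left(-344\right) = \left(-6\right) \left(-10\right) \left(- \frac{1}{12}\right) - \frac{172}{25} = -5 - \frac{172}{25} = - \frac{297}{25}$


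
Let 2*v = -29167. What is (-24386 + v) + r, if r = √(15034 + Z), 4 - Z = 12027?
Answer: -77939/2 + √3011 ≈ -38915.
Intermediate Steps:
v = -29167/2 (v = (½)*(-29167) = -29167/2 ≈ -14584.)
Z = -12023 (Z = 4 - 1*12027 = 4 - 12027 = -12023)
r = √3011 (r = √(15034 - 12023) = √3011 ≈ 54.873)
(-24386 + v) + r = (-24386 - 29167/2) + √3011 = -77939/2 + √3011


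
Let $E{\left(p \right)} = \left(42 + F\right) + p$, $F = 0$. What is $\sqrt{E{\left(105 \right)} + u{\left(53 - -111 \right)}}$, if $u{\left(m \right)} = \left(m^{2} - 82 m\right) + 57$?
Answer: $2 \sqrt{3413} \approx 116.84$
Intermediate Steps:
$u{\left(m \right)} = 57 + m^{2} - 82 m$
$E{\left(p \right)} = 42 + p$ ($E{\left(p \right)} = \left(42 + 0\right) + p = 42 + p$)
$\sqrt{E{\left(105 \right)} + u{\left(53 - -111 \right)}} = \sqrt{\left(42 + 105\right) + \left(57 + \left(53 - -111\right)^{2} - 82 \left(53 - -111\right)\right)} = \sqrt{147 + \left(57 + \left(53 + 111\right)^{2} - 82 \left(53 + 111\right)\right)} = \sqrt{147 + \left(57 + 164^{2} - 13448\right)} = \sqrt{147 + \left(57 + 26896 - 13448\right)} = \sqrt{147 + 13505} = \sqrt{13652} = 2 \sqrt{3413}$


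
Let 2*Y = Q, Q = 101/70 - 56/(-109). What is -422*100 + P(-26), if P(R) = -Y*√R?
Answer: -42200 - 14929*I*√26/15260 ≈ -42200.0 - 4.9884*I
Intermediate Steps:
Q = 14929/7630 (Q = 101*(1/70) - 56*(-1/109) = 101/70 + 56/109 = 14929/7630 ≈ 1.9566)
Y = 14929/15260 (Y = (½)*(14929/7630) = 14929/15260 ≈ 0.97831)
P(R) = -14929*√R/15260
-422*100 + P(-26) = -422*100 - 14929*I*√26/15260 = -42200 - 14929*I*√26/15260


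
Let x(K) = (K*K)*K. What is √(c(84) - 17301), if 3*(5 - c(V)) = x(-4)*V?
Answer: 4*I*√969 ≈ 124.52*I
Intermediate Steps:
x(K) = K³ (x(K) = K²*K = K³)
c(V) = 5 + 64*V/3 (c(V) = 5 - (-4)³*V/3 = 5 - (-64)*V/3 = 5 + 64*V/3)
√(c(84) - 17301) = √((5 + (64/3)*84) - 17301) = √((5 + 1792) - 17301) = √(1797 - 17301) = √(-15504) = 4*I*√969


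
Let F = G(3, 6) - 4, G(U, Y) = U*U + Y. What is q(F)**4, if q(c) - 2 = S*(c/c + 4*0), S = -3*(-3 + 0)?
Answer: 14641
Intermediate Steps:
G(U, Y) = Y + U**2 (G(U, Y) = U**2 + Y = Y + U**2)
S = 9 (S = -3*(-3) = 9)
F = 11 (F = (6 + 3**2) - 4 = (6 + 9) - 4 = 15 - 4 = 11)
q(c) = 11 (q(c) = 2 + 9*(c/c + 4*0) = 2 + 9*(1 + 0) = 2 + 9*1 = 2 + 9 = 11)
q(F)**4 = 11**4 = 14641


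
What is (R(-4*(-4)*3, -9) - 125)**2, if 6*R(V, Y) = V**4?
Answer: 782536621321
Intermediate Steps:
R(V, Y) = V**4/6
(R(-4*(-4)*3, -9) - 125)**2 = ((-4*(-4)*3)**4/6 - 125)**2 = ((16*3)**4/6 - 125)**2 = ((1/6)*48**4 - 125)**2 = ((1/6)*5308416 - 125)**2 = (884736 - 125)**2 = 884611**2 = 782536621321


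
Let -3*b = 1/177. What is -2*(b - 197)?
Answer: 209216/531 ≈ 394.00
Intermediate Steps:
b = -1/531 (b = -1/3/177 = -1/3*1/177 = -1/531 ≈ -0.0018832)
-2*(b - 197) = -2*(-1/531 - 197) = -2*(-104608/531) = 209216/531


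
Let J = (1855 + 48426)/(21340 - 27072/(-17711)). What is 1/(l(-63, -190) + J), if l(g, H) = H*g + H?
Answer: 53997116/636213244593 ≈ 8.4873e-5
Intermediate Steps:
l(g, H) = H + H*g
J = 127218113/53997116 (J = 50281/(21340 - 27072*(-1/17711)) = 50281/(21340 + 27072/17711) = 50281/(377979812/17711) = 50281*(17711/377979812) = 127218113/53997116 ≈ 2.3560)
1/(l(-63, -190) + J) = 1/(-190*(1 - 63) + 127218113/53997116) = 1/(-190*(-62) + 127218113/53997116) = 1/(11780 + 127218113/53997116) = 1/(636213244593/53997116) = 53997116/636213244593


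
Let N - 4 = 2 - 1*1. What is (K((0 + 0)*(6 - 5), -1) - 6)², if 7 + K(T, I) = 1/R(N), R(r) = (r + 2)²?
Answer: 404496/2401 ≈ 168.47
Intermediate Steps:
N = 5 (N = 4 + (2 - 1*1) = 4 + (2 - 1) = 4 + 1 = 5)
R(r) = (2 + r)²
K(T, I) = -342/49 (K(T, I) = -7 + 1/((2 + 5)²) = -7 + 1/(7²) = -7 + 1/49 = -342/49)
(K((0 + 0)*(6 - 5), -1) - 6)² = (-342/49 - 6)² = (-636/49)² = 404496/2401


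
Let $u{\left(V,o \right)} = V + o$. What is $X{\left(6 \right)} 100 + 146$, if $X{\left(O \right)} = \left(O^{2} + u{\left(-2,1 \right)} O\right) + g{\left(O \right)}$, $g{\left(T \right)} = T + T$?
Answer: $4346$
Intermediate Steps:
$g{\left(T \right)} = 2 T$
$X{\left(O \right)} = O + O^{2}$ ($X{\left(O \right)} = \left(O^{2} + \left(-2 + 1\right) O\right) + 2 O = \left(O^{2} - O\right) + 2 O = O + O^{2}$)
$X{\left(6 \right)} 100 + 146 = 6 \left(1 + 6\right) 100 + 146 = 6 \cdot 7 \cdot 100 + 146 = 42 \cdot 100 + 146 = 4200 + 146 = 4346$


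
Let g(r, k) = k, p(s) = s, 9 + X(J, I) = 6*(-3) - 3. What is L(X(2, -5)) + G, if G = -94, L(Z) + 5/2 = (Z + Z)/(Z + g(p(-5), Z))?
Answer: -191/2 ≈ -95.500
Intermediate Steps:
X(J, I) = -30 (X(J, I) = -9 + (6*(-3) - 3) = -9 + (-18 - 3) = -9 - 21 = -30)
L(Z) = -3/2 (L(Z) = -5/2 + (Z + Z)/(Z + Z) = -5/2 + (2*Z)/((2*Z)) = -5/2 + (2*Z)*(1/(2*Z)) = -5/2 + 1 = -3/2)
L(X(2, -5)) + G = -3/2 - 94 = -191/2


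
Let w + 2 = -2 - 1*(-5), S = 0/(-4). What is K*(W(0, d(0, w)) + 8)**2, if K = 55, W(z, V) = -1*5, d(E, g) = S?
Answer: 495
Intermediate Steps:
S = 0 (S = 0*(-1/4) = 0)
w = 1 (w = -2 + (-2 - 1*(-5)) = -2 + (-2 + 5) = -2 + 3 = 1)
d(E, g) = 0
W(z, V) = -5
K*(W(0, d(0, w)) + 8)**2 = 55*(-5 + 8)**2 = 55*3**2 = 55*9 = 495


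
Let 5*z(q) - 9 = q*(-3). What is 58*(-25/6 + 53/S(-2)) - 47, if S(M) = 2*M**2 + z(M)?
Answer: -304/33 ≈ -9.2121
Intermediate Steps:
z(q) = 9/5 - 3*q/5 (z(q) = 9/5 + (q*(-3))/5 = 9/5 + (-3*q)/5 = 9/5 - 3*q/5)
S(M) = 9/5 + 2*M**2 - 3*M/5 (S(M) = 2*M**2 + (9/5 - 3*M/5) = 9/5 + 2*M**2 - 3*M/5)
58*(-25/6 + 53/S(-2)) - 47 = 58*(-25/6 + 53/(9/5 + 2*(-2)**2 - 3/5*(-2))) - 47 = 58*(-25*1/6 + 53/(9/5 + 2*4 + 6/5)) - 47 = 58*(-25/6 + 53/(9/5 + 8 + 6/5)) - 47 = 58*(-25/6 + 53/11) - 47 = 58*(43/66) - 47 = 1247/33 - 47 = -304/33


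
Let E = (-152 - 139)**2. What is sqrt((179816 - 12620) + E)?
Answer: sqrt(251877) ≈ 501.87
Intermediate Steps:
E = 84681 (E = (-291)**2 = 84681)
sqrt((179816 - 12620) + E) = sqrt((179816 - 12620) + 84681) = sqrt(167196 + 84681) = sqrt(251877)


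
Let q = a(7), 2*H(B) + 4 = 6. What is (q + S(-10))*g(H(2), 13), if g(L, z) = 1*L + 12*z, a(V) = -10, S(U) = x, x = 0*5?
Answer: -1570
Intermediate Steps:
x = 0
S(U) = 0
H(B) = 1 (H(B) = -2 + (½)*6 = -2 + 3 = 1)
g(L, z) = L + 12*z
q = -10
(q + S(-10))*g(H(2), 13) = (-10 + 0)*(1 + 12*13) = -10*(1 + 156) = -10*157 = -1570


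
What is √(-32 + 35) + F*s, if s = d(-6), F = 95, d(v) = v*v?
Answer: 3420 + √3 ≈ 3421.7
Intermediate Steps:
d(v) = v²
s = 36 (s = (-6)² = 36)
√(-32 + 35) + F*s = √(-32 + 35) + 95*36 = √3 + 3420 = 3420 + √3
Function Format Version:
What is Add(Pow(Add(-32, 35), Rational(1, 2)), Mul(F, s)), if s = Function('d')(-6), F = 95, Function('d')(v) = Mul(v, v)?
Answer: Add(3420, Pow(3, Rational(1, 2))) ≈ 3421.7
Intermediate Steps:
Function('d')(v) = Pow(v, 2)
s = 36 (s = Pow(-6, 2) = 36)
Add(Pow(Add(-32, 35), Rational(1, 2)), Mul(F, s)) = Add(Pow(Add(-32, 35), Rational(1, 2)), Mul(95, 36)) = Add(Pow(3, Rational(1, 2)), 3420) = Add(3420, Pow(3, Rational(1, 2)))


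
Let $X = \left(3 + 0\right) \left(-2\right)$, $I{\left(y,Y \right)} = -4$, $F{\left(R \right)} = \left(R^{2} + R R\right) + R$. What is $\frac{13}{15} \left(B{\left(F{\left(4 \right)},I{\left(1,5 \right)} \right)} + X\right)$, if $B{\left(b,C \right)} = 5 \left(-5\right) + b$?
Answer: $\frac{13}{3} \approx 4.3333$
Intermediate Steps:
$F{\left(R \right)} = R + 2 R^{2}$ ($F{\left(R \right)} = \left(R^{2} + R^{2}\right) + R = 2 R^{2} + R = R + 2 R^{2}$)
$B{\left(b,C \right)} = -25 + b$
$X = -6$ ($X = 3 \left(-2\right) = -6$)
$\frac{13}{15} \left(B{\left(F{\left(4 \right)},I{\left(1,5 \right)} \right)} + X\right) = \frac{13}{15} \left(\left(-25 + 4 \left(1 + 2 \cdot 4\right)\right) - 6\right) = 13 \cdot \frac{1}{15} \left(\left(-25 + 4 \left(1 + 8\right)\right) - 6\right) = \frac{13 \left(\left(-25 + 4 \cdot 9\right) - 6\right)}{15} = \frac{13 \left(\left(-25 + 36\right) - 6\right)}{15} = \frac{13 \left(11 - 6\right)}{15} = \frac{13}{15} \cdot 5 = \frac{13}{3}$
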